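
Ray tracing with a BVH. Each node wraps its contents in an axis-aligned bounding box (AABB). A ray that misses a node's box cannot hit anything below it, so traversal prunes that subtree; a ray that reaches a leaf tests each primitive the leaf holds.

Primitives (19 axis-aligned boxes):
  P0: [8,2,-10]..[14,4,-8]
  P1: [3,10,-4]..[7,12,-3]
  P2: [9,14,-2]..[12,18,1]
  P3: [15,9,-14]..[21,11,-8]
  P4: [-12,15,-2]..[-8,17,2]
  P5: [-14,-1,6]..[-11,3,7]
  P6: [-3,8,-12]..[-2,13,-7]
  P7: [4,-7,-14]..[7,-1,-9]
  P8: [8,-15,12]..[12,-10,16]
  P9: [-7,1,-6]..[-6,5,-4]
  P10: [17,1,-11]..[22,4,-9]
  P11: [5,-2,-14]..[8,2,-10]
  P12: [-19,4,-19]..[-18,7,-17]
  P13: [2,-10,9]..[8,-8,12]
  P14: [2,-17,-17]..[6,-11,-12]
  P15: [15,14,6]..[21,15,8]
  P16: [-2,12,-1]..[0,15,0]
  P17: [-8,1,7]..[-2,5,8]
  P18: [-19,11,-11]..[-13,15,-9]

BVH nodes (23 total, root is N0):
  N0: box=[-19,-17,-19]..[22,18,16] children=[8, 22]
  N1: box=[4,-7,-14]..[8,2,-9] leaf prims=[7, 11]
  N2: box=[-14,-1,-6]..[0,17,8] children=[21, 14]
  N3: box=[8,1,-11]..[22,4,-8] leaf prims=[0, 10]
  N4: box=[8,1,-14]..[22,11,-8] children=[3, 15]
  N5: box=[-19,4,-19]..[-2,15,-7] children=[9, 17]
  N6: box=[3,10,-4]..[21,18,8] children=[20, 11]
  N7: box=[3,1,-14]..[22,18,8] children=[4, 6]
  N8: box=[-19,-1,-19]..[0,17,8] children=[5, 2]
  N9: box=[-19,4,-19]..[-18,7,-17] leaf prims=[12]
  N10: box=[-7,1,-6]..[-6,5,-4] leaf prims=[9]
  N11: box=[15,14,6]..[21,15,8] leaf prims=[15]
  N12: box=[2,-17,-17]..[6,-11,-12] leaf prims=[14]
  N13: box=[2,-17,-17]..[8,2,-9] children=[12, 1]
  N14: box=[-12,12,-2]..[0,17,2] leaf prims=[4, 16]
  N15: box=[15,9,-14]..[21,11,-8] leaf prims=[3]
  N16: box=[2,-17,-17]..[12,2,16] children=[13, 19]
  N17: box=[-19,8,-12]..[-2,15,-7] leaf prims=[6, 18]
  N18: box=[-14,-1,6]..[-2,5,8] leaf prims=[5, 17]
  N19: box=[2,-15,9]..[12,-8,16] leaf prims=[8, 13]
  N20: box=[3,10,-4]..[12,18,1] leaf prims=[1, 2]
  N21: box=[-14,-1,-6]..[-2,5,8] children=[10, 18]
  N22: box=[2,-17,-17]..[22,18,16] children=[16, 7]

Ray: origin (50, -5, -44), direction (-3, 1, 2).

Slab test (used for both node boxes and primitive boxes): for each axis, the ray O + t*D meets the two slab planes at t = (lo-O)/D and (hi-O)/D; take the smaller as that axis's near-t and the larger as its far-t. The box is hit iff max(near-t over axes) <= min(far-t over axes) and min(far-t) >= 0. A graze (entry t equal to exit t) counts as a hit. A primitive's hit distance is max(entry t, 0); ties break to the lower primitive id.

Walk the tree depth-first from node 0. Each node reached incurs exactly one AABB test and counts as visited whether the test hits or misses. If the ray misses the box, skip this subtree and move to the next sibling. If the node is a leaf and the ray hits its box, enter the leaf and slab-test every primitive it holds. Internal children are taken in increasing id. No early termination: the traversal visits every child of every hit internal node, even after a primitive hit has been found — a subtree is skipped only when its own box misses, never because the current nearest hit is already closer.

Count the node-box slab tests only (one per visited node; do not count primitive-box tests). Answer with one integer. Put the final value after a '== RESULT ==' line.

Traverse from the root:
N0 x:[28/3,23] y:[-12,23] z:[25/2,30] -> hit [25/2,23], descend [8, 22]
  N8 x:[50/3,23] y:[4,22] z:[25/2,26] -> hit [50/3,22], descend [2, 5]
    N2 x:[50/3,64/3] y:[4,22] z:[19,26] -> hit [19,64/3], descend [14, 21]
      N14 x:[50/3,62/3] y:[17,22] z:[21,23] -> miss, prune
      N21 x:[52/3,64/3] y:[4,10] z:[19,26] -> miss, prune
    N5 x:[52/3,23] y:[9,20] z:[25/2,37/2] -> hit [52/3,37/2], descend [9, 17]
      N9 x:[68/3,23] y:[9,12] z:[25/2,27/2] -> miss, prune
      N17 x:[52/3,23] y:[13,20] z:[16,37/2] -> hit [52/3,37/2] leaf, test {P6@t=52/3, P18(miss)}
  N22 x:[28/3,16] y:[-12,23] z:[27/2,30] -> hit [27/2,16], descend [7, 16]
    N7 x:[28/3,47/3] y:[6,23] z:[15,26] -> hit [15,47/3], descend [4, 6]
      N4 x:[28/3,14] y:[6,16] z:[15,18] -> miss, prune
      N6 x:[29/3,47/3] y:[15,23] z:[20,26] -> miss, prune
    N16 x:[38/3,16] y:[-12,7] z:[27/2,30] -> miss, prune

13 AABB tests over nodes [0, 8, 2, 14, 21, 5, 9, 17, 22, 7, 4, 6, 16]; 1 leaf entered; closest P6.

== RESULT ==
13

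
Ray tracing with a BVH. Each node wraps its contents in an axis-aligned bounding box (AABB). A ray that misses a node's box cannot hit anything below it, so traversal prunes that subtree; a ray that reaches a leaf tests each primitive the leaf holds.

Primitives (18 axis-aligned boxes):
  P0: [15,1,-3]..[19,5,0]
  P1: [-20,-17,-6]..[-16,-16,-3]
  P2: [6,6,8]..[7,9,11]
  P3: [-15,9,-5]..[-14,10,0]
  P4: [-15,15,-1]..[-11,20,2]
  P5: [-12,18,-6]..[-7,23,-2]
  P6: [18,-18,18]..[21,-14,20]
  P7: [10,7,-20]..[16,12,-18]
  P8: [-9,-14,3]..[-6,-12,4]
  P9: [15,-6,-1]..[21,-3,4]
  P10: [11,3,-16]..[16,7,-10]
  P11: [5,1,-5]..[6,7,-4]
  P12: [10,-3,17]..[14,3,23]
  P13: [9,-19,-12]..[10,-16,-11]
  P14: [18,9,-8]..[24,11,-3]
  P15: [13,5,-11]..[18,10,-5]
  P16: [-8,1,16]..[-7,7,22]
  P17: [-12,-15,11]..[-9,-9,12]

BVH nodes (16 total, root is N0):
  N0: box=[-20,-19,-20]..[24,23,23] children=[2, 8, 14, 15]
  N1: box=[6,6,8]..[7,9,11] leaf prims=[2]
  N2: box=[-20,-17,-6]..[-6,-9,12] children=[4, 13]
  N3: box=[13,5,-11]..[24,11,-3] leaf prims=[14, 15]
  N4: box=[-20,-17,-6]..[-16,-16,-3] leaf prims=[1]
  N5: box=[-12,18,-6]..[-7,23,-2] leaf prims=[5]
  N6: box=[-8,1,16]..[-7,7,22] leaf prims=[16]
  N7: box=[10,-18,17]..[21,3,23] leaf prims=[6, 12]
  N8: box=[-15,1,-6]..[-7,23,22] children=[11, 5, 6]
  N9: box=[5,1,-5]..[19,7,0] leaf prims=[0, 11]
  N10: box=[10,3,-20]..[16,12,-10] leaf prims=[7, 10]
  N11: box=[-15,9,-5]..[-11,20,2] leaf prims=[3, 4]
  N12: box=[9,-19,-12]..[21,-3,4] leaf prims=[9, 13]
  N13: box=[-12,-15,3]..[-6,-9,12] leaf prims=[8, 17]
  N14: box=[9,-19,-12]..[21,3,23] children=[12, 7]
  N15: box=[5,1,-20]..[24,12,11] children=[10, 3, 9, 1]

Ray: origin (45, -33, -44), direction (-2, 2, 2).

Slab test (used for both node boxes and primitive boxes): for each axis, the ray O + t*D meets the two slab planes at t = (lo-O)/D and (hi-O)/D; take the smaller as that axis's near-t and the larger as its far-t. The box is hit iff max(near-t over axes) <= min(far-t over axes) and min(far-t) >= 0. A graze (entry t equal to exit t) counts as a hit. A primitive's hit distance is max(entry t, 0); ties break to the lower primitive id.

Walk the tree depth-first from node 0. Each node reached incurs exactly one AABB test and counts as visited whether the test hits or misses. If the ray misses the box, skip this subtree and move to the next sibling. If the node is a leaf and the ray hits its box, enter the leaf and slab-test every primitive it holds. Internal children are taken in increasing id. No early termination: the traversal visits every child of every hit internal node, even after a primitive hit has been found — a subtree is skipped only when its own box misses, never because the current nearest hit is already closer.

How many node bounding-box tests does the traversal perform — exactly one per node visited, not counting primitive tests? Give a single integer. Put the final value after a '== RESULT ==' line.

Trace the traversal:
N0 x:[21/2,65/2] y:[7,28] z:[12,67/2] -> hit [12,28], descend [2, 8, 14, 15]
  N2 x:[51/2,65/2] y:[8,12] z:[19,28] -> miss, prune
  N8 x:[26,30] y:[17,28] z:[19,33] -> hit [26,28], descend [5, 6, 11]
    N5 x:[26,57/2] y:[51/2,28] z:[19,21] -> miss, prune
    N6 x:[26,53/2] y:[17,20] z:[30,33] -> miss, prune
    N11 x:[28,30] y:[21,53/2] z:[39/2,23] -> miss, prune
  N14 x:[12,18] y:[7,18] z:[16,67/2] -> hit [16,18], descend [7, 12]
    N7 x:[12,35/2] y:[15/2,18] z:[61/2,67/2] -> miss, prune
    N12 x:[12,18] y:[7,15] z:[16,24] -> miss, prune
  N15 x:[21/2,20] y:[17,45/2] z:[12,55/2] -> hit [17,20], descend [1, 3, 9, 10]
    N1 x:[19,39/2] y:[39/2,21] z:[26,55/2] -> miss, prune
    N3 x:[21/2,16] y:[19,22] z:[33/2,41/2] -> miss, prune
    N9 x:[13,20] y:[17,20] z:[39/2,22] -> hit [39/2,20] leaf, test {P0(miss), P11@t=39/2}
    N10 x:[29/2,35/2] y:[18,45/2] z:[12,17] -> miss, prune

Summary -> nodes [0, 2, 8, 5, 6, 11, 14, 7, 12, 15, 1, 3, 9, 10]; box-tests=14; leaf-entries=1; first=P11

== RESULT ==
14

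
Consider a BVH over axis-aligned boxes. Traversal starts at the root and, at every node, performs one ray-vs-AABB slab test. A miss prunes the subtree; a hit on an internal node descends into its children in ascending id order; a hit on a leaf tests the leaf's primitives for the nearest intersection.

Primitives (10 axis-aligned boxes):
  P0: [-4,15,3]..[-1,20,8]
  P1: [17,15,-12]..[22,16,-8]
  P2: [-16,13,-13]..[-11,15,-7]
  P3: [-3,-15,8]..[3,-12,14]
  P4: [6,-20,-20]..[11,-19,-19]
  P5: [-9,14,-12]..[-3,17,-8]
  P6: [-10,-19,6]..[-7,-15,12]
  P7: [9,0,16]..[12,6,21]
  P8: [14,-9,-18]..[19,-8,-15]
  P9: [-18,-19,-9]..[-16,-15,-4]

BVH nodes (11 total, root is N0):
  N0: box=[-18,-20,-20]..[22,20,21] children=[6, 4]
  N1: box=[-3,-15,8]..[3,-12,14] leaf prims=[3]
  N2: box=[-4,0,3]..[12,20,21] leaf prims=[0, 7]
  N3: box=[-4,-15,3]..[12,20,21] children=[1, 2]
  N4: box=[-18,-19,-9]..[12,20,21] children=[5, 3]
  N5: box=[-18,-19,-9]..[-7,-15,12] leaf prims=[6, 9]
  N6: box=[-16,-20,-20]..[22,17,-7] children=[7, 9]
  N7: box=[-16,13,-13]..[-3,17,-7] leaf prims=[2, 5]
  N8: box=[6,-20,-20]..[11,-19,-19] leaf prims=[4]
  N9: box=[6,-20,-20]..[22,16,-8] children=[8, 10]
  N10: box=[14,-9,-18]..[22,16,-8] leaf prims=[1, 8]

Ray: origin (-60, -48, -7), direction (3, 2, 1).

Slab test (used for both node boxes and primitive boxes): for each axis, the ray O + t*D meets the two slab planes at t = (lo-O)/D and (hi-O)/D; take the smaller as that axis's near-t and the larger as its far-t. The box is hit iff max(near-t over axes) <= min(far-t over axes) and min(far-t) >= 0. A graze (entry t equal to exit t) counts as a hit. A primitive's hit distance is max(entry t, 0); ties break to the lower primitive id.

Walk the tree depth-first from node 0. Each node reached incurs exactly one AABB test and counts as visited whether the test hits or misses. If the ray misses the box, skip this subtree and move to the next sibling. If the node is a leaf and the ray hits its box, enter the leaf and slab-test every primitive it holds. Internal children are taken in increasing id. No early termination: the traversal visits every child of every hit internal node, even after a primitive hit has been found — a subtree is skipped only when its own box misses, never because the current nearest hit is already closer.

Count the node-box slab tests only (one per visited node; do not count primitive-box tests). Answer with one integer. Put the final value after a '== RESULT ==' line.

Traverse from the root:
N0 x:[14,82/3] y:[14,34] z:[-13,28] -> hit [14,82/3], descend [4, 6]
  N4 x:[14,24] y:[29/2,34] z:[-2,28] -> hit [29/2,24], descend [3, 5]
    N3 x:[56/3,24] y:[33/2,34] z:[10,28] -> hit [56/3,24], descend [1, 2]
      N1 x:[19,21] y:[33/2,18] z:[15,21] -> miss, prune
      N2 x:[56/3,24] y:[24,34] z:[10,28] -> hit [24,24] leaf, test {P0(miss), P7@t=24}
    N5 x:[14,53/3] y:[29/2,33/2] z:[-2,19] -> hit [29/2,33/2] leaf, test {P6(miss), P9(miss)}
  N6 x:[44/3,82/3] y:[14,65/2] z:[-13,0] -> miss, prune

Visited [0, 4, 3, 1, 2, 5, 6]. Tests: 7 box, 2 leaf. Nearest: P7.

== RESULT ==
7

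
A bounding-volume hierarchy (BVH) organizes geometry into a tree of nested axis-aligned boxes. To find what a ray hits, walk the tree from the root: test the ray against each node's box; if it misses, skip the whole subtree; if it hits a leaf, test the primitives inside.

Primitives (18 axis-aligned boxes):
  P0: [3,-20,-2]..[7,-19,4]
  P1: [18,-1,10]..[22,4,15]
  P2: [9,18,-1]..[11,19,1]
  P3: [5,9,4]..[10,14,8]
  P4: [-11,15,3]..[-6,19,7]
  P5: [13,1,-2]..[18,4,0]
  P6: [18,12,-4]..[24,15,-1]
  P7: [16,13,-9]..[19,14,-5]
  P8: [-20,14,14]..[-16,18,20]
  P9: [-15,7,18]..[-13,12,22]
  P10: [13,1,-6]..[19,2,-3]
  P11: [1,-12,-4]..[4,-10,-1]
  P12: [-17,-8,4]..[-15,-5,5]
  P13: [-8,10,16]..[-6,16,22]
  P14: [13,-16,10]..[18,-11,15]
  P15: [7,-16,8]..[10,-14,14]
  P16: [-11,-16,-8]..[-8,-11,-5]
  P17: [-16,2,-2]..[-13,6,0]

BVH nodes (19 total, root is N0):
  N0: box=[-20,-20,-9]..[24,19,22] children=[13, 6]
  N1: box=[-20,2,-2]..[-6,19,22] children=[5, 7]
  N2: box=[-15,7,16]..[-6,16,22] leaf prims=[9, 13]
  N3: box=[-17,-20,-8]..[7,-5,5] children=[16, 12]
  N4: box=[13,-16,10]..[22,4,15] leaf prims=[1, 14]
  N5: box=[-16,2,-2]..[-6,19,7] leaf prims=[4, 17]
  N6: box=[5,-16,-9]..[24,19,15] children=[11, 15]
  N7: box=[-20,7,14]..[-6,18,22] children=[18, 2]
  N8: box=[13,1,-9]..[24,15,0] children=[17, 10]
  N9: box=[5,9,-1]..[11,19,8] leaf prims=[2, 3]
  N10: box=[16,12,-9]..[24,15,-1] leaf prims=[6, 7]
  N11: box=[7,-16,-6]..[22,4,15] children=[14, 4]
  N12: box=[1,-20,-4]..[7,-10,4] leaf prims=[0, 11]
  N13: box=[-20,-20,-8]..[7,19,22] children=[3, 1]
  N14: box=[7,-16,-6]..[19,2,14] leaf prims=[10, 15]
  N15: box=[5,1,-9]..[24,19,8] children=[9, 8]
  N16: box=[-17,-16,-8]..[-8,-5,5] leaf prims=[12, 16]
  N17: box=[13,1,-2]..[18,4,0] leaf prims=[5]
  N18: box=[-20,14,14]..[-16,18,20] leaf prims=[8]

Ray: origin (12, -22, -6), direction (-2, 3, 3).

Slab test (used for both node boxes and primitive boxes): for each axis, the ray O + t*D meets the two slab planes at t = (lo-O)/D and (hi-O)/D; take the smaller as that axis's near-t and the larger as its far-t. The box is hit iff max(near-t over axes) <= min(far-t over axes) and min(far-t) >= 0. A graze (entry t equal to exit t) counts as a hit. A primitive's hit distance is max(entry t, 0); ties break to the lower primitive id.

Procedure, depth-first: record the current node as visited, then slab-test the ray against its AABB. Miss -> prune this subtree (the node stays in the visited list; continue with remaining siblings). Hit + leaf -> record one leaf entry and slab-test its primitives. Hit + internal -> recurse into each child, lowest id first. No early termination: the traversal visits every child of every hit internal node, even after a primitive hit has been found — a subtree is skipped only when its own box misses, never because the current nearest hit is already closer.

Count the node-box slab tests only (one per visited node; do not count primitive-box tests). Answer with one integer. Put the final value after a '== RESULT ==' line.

Walk:
N0 x:[-6,16] y:[2/3,41/3] z:[-1,28/3] -> hit [2/3,28/3], descend [6, 13]
  N6 x:[-6,7/2] y:[2,41/3] z:[-1,7] -> hit [2,7/2], descend [11, 15]
    N11 x:[-5,5/2] y:[2,26/3] z:[0,7] -> hit [2,5/2], descend [4, 14]
      N4 x:[-5,-1/2] y:[2,26/3] z:[16/3,7] -> miss, prune
      N14 x:[-7/2,5/2] y:[2,8] z:[0,20/3] -> hit [2,5/2] leaf, test {P10(miss), P15(miss)}
    N15 x:[-6,7/2] y:[23/3,41/3] z:[-1,14/3] -> miss, prune
  N13 x:[5/2,16] y:[2/3,41/3] z:[-2/3,28/3] -> hit [5/2,28/3], descend [1, 3]
    N1 x:[9,16] y:[8,41/3] z:[4/3,28/3] -> hit [9,28/3], descend [5, 7]
      N5 x:[9,14] y:[8,41/3] z:[4/3,13/3] -> miss, prune
      N7 x:[9,16] y:[29/3,40/3] z:[20/3,28/3] -> miss, prune
    N3 x:[5/2,29/2] y:[2/3,17/3] z:[-2/3,11/3] -> hit [5/2,11/3], descend [12, 16]
      N12 x:[5/2,11/2] y:[2/3,4] z:[2/3,10/3] -> hit [5/2,10/3] leaf, test {P0(miss), P11(miss)}
      N16 x:[10,29/2] y:[2,17/3] z:[-2/3,11/3] -> miss, prune

order=[0, 6, 11, 4, 14, 15, 13, 1, 5, 7, 3, 12, 16]  |boxes|=13  |leaves|=2  hit=miss

== RESULT ==
13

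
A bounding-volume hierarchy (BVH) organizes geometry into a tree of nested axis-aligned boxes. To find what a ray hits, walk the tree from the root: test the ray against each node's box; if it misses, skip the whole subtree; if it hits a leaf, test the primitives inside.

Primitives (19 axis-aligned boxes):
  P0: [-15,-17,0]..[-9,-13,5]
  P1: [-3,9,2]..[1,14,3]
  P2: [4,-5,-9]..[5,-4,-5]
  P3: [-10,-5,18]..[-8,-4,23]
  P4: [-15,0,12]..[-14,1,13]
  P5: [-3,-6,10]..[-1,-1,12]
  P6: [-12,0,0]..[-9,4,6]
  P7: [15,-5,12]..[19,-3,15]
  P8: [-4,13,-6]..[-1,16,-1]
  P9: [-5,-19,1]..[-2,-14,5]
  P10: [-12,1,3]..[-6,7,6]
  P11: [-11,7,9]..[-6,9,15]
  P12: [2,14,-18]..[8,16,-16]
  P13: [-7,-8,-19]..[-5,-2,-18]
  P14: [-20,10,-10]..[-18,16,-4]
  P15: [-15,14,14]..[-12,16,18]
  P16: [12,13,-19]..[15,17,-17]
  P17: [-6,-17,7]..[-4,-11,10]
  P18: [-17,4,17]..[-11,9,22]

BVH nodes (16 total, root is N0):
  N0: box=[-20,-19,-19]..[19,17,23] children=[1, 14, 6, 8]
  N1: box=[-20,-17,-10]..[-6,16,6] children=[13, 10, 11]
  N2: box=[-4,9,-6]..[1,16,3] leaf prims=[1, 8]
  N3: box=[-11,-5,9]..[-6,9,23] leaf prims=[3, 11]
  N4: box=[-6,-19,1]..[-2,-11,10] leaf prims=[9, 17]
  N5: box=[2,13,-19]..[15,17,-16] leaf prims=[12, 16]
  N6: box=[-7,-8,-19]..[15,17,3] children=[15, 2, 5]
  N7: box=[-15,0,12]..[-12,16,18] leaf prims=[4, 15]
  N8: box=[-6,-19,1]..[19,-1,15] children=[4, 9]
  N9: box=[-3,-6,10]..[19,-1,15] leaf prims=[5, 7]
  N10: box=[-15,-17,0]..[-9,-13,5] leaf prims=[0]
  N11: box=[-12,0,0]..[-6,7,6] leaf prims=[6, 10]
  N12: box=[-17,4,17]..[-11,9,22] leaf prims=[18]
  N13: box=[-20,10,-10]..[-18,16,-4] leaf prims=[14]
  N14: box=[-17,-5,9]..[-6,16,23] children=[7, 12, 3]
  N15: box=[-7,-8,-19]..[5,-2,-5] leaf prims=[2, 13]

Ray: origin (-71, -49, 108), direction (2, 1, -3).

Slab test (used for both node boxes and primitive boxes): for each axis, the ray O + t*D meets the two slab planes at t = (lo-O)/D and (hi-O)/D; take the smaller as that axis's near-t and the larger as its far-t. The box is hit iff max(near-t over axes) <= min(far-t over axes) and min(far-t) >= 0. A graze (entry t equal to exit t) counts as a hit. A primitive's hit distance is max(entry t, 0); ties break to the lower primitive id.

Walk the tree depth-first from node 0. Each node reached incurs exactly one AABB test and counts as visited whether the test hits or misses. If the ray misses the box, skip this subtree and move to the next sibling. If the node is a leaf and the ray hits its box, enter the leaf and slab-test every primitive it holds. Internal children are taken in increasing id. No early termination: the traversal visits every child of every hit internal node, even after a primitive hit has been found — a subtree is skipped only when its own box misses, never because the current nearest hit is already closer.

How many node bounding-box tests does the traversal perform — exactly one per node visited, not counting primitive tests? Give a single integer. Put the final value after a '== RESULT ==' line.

Traverse from the root:
N0 x:[51/2,45] y:[30,66] z:[85/3,127/3] -> hit [30,127/3], descend [1, 6, 8, 14]
  N1 x:[51/2,65/2] y:[32,65] z:[34,118/3] -> miss, prune
  N6 x:[32,43] y:[41,66] z:[35,127/3] -> hit [41,127/3], descend [2, 5, 15]
    N2 x:[67/2,36] y:[58,65] z:[35,38] -> miss, prune
    N5 x:[73/2,43] y:[62,66] z:[124/3,127/3] -> miss, prune
    N15 x:[32,38] y:[41,47] z:[113/3,127/3] -> miss, prune
  N8 x:[65/2,45] y:[30,48] z:[31,107/3] -> hit [65/2,107/3], descend [4, 9]
    N4 x:[65/2,69/2] y:[30,38] z:[98/3,107/3] -> hit [98/3,69/2] leaf, test {P9@t=103/3, P17@t=98/3}
    N9 x:[34,45] y:[43,48] z:[31,98/3] -> miss, prune
  N14 x:[27,65/2] y:[44,65] z:[85/3,33] -> miss, prune

Summary -> nodes [0, 1, 6, 2, 5, 15, 8, 4, 9, 14]; box-tests=10; leaf-entries=1; first=P17

== RESULT ==
10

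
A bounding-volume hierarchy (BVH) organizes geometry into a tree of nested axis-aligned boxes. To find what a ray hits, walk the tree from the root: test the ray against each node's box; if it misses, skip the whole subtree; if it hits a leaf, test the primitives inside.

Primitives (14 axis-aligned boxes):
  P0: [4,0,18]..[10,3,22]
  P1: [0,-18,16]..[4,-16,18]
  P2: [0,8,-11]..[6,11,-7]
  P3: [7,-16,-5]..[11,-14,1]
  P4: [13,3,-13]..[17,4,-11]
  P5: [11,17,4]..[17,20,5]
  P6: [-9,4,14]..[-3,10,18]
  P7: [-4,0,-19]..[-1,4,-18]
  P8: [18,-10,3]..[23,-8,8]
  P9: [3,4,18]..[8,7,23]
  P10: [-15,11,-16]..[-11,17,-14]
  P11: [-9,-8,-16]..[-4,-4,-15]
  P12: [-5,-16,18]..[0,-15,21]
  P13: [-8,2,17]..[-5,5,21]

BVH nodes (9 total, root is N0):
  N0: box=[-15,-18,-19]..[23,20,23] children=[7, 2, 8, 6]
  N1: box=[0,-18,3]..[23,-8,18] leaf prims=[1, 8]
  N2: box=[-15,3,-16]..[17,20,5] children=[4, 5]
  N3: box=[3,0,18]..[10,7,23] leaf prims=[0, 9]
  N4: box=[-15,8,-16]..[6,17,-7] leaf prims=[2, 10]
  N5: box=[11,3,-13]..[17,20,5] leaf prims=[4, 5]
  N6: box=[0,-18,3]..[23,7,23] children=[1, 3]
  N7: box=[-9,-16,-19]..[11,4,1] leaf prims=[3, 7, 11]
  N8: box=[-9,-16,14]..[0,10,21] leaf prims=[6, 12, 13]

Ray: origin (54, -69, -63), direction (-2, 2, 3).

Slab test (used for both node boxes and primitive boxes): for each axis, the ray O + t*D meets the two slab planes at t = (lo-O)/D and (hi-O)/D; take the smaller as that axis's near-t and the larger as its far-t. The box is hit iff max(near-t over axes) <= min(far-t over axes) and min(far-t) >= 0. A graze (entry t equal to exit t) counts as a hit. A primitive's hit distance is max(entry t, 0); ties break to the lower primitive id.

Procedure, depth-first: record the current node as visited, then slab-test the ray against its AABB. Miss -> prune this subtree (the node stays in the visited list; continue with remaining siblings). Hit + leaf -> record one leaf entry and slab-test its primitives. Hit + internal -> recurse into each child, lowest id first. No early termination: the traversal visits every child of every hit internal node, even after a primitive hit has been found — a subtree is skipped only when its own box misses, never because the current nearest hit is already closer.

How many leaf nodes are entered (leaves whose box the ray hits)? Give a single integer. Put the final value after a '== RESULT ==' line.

Traverse from the root:
N0 x:[31/2,69/2] y:[51/2,89/2] z:[44/3,86/3] -> hit [51/2,86/3], descend [2, 6, 7, 8]
  N2 x:[37/2,69/2] y:[36,89/2] z:[47/3,68/3] -> miss, prune
  N6 x:[31/2,27] y:[51/2,38] z:[22,86/3] -> hit [51/2,27], descend [1, 3]
    N1 x:[31/2,27] y:[51/2,61/2] z:[22,27] -> hit [51/2,27] leaf, test {P1@t=79/3, P8(miss)}
    N3 x:[22,51/2] y:[69/2,38] z:[27,86/3] -> miss, prune
  N7 x:[43/2,63/2] y:[53/2,73/2] z:[44/3,64/3] -> miss, prune
  N8 x:[27,63/2] y:[53/2,79/2] z:[77/3,28] -> hit [27,28] leaf, test {P6(miss), P12@t=27, P13(miss)}

Summary -> nodes [0, 2, 6, 1, 3, 7, 8]; box-tests=7; leaf-entries=2; first=P1

== RESULT ==
2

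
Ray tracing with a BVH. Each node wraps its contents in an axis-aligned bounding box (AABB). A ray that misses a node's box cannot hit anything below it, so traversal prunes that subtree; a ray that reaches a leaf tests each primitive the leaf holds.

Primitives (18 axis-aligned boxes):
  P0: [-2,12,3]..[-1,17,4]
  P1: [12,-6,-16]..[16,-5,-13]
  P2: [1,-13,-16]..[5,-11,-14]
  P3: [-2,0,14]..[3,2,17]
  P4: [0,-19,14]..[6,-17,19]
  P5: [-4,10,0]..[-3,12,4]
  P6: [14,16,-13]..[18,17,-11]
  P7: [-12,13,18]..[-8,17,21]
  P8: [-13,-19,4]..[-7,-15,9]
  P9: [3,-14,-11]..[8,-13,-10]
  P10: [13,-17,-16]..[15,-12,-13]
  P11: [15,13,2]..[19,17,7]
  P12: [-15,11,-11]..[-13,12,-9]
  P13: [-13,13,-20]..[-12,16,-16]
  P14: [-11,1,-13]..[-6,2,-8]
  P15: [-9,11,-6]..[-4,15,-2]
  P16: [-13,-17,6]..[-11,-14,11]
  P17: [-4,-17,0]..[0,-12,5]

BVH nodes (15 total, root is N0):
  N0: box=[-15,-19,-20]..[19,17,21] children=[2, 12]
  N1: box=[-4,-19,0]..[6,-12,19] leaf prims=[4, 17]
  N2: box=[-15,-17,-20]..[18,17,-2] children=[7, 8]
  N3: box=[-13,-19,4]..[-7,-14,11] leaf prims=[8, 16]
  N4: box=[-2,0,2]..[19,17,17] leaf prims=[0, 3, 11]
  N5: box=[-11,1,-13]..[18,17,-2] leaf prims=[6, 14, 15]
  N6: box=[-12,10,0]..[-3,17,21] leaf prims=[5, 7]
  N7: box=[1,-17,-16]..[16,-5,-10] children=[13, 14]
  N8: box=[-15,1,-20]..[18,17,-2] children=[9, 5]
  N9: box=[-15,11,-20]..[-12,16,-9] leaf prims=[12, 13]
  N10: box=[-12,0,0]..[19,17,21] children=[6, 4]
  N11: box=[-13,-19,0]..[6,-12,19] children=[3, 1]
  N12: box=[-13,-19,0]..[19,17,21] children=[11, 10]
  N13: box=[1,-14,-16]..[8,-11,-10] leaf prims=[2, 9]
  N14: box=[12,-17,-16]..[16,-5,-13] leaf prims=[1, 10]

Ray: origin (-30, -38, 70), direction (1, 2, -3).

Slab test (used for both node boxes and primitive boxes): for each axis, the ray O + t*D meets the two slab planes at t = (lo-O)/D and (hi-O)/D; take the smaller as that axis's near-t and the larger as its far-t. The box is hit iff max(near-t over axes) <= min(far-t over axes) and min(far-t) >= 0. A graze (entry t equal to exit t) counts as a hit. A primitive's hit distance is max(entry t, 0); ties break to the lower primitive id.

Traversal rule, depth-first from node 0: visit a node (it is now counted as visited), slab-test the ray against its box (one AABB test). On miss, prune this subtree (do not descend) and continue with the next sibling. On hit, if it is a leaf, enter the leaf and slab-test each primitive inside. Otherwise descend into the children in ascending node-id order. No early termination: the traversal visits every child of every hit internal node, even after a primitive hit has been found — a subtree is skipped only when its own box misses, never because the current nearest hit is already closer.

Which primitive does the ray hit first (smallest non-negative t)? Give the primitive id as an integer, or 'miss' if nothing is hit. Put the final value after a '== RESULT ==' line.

Traverse from the root:
N0 x:[15,49] y:[19/2,55/2] z:[49/3,30] -> hit [49/3,55/2], descend [2, 12]
  N2 x:[15,48] y:[21/2,55/2] z:[24,30] -> hit [24,55/2], descend [7, 8]
    N7 x:[31,46] y:[21/2,33/2] z:[80/3,86/3] -> miss, prune
    N8 x:[15,48] y:[39/2,55/2] z:[24,30] -> hit [24,55/2], descend [5, 9]
      N5 x:[19,48] y:[39/2,55/2] z:[24,83/3] -> hit [24,55/2] leaf, test {P6(miss), P14(miss), P15@t=49/2}
      N9 x:[15,18] y:[49/2,27] z:[79/3,30] -> miss, prune
  N12 x:[17,49] y:[19/2,55/2] z:[49/3,70/3] -> hit [17,70/3], descend [10, 11]
    N10 x:[18,49] y:[19,55/2] z:[49/3,70/3] -> hit [19,70/3], descend [4, 6]
      N4 x:[28,49] y:[19,55/2] z:[53/3,68/3] -> miss, prune
      N6 x:[18,27] y:[24,55/2] z:[49/3,70/3] -> miss, prune
    N11 x:[17,36] y:[19/2,13] z:[17,70/3] -> miss, prune

order=[0, 2, 7, 8, 5, 9, 12, 10, 4, 6, 11]  |boxes|=11  |leaves|=1  hit=P15

== RESULT ==
15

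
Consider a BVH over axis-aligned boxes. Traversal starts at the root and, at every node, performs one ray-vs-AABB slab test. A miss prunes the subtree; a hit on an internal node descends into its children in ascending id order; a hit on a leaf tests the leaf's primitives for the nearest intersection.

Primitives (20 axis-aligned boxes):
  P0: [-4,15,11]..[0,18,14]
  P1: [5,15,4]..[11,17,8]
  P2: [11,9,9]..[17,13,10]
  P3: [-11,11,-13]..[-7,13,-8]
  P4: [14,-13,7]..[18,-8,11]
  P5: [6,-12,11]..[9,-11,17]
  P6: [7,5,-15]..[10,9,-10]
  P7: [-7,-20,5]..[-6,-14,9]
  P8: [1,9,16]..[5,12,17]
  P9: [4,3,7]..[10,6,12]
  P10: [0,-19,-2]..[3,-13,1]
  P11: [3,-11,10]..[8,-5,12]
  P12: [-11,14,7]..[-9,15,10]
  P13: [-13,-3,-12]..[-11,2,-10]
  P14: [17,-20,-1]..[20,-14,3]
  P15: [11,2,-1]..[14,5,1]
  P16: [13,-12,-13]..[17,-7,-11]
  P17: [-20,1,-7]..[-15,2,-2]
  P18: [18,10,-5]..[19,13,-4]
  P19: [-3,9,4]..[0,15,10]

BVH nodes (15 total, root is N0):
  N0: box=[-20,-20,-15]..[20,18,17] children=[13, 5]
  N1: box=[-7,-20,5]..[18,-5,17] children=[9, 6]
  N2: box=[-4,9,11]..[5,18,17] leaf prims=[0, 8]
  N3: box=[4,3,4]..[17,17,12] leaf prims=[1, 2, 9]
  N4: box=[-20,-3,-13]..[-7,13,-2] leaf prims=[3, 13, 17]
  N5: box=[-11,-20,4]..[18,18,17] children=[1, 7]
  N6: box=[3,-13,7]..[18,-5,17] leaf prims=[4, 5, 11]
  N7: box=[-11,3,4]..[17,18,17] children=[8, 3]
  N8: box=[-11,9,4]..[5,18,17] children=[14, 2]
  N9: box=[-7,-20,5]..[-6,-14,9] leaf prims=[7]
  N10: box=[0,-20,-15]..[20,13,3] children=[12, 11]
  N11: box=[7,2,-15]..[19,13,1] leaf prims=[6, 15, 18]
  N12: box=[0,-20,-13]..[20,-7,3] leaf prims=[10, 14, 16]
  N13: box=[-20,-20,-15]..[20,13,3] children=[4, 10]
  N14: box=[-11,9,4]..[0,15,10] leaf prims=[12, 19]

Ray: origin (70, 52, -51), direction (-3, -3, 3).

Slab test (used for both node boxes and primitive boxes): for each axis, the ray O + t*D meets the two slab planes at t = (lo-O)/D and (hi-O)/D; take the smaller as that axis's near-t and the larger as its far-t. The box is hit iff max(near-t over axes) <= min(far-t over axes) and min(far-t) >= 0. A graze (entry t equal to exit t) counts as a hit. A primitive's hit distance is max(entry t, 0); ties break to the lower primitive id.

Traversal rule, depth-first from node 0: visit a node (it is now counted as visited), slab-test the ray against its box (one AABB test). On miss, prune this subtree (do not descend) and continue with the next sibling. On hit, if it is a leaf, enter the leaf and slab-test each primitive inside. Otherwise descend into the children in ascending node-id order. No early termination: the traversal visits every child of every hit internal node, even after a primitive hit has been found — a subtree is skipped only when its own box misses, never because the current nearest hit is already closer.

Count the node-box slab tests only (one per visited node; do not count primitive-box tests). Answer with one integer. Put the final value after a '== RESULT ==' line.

Traverse from the root:
N0 x:[50/3,30] y:[34/3,24] z:[12,68/3] -> hit [50/3,68/3], descend [5, 13]
  N5 x:[52/3,27] y:[34/3,24] z:[55/3,68/3] -> hit [55/3,68/3], descend [1, 7]
    N1 x:[52/3,77/3] y:[19,24] z:[56/3,68/3] -> hit [19,68/3], descend [6, 9]
      N6 x:[52/3,67/3] y:[19,65/3] z:[58/3,68/3] -> hit [58/3,65/3] leaf, test {P4(miss), P5@t=21, P11@t=62/3}
      N9 x:[76/3,77/3] y:[22,24] z:[56/3,20] -> miss, prune
    N7 x:[53/3,27] y:[34/3,49/3] z:[55/3,68/3] -> miss, prune
  N13 x:[50/3,30] y:[13,24] z:[12,18] -> hit [50/3,18], descend [4, 10]
    N4 x:[77/3,30] y:[13,55/3] z:[38/3,49/3] -> miss, prune
    N10 x:[50/3,70/3] y:[13,24] z:[12,18] -> hit [50/3,18], descend [11, 12]
      N11 x:[17,21] y:[13,50/3] z:[12,52/3] -> miss, prune
      N12 x:[50/3,70/3] y:[59/3,24] z:[38/3,18] -> miss, prune

Summary -> nodes [0, 5, 1, 6, 9, 7, 13, 4, 10, 11, 12]; box-tests=11; leaf-entries=1; first=P11

== RESULT ==
11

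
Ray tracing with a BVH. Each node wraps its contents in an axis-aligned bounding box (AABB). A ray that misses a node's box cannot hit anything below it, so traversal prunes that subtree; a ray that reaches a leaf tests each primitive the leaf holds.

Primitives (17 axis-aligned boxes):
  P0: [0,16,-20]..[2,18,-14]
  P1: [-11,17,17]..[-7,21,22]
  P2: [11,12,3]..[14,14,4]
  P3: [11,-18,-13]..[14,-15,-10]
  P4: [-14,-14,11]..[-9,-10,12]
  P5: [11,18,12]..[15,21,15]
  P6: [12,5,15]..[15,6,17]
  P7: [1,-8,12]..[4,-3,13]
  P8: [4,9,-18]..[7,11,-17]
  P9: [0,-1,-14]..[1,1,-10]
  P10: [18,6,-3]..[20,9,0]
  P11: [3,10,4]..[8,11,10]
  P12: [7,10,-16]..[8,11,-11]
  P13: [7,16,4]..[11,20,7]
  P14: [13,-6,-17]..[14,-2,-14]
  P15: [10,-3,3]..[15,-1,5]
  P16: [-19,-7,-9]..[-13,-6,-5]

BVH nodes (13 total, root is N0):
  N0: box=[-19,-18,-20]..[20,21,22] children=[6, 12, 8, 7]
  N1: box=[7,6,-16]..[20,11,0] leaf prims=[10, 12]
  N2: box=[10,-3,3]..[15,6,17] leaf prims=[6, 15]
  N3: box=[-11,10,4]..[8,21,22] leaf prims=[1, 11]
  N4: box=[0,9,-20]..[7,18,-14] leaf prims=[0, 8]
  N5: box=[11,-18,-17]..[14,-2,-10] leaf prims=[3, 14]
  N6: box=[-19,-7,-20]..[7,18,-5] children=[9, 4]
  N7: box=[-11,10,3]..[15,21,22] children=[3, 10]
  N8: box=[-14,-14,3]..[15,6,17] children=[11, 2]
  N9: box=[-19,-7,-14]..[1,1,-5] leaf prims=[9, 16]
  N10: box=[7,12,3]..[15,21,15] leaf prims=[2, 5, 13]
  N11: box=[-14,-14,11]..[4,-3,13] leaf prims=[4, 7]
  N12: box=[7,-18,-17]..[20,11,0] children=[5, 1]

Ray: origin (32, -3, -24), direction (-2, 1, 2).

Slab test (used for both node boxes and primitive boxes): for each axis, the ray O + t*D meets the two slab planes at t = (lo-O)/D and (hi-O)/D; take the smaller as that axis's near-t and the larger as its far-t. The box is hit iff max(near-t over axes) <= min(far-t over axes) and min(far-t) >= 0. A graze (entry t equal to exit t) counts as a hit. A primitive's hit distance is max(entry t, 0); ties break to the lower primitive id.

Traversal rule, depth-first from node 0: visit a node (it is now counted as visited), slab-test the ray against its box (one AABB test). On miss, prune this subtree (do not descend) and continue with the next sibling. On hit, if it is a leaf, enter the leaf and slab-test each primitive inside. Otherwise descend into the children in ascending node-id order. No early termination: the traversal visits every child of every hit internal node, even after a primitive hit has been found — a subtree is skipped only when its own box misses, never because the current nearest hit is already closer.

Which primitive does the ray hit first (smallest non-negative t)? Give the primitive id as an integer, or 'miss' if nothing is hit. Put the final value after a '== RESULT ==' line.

Trace the traversal:
N0 x:[6,51/2] y:[-15,24] z:[2,23] -> hit [6,23], descend [6, 7, 8, 12]
  N6 x:[25/2,51/2] y:[-4,21] z:[2,19/2] -> miss, prune
  N7 x:[17/2,43/2] y:[13,24] z:[27/2,23] -> hit [27/2,43/2], descend [3, 10]
    N3 x:[12,43/2] y:[13,24] z:[14,23] -> hit [14,43/2] leaf, test {P1@t=41/2, P11@t=14}
    N10 x:[17/2,25/2] y:[15,24] z:[27/2,39/2] -> miss, prune
  N8 x:[17/2,23] y:[-11,9] z:[27/2,41/2] -> miss, prune
  N12 x:[6,25/2] y:[-15,14] z:[7/2,12] -> hit [6,12], descend [1, 5]
    N1 x:[6,25/2] y:[9,14] z:[4,12] -> hit [9,12] leaf, test {P10(miss), P12(miss)}
    N5 x:[9,21/2] y:[-15,1] z:[7/2,7] -> miss, prune

9 AABB tests over nodes [0, 6, 7, 3, 10, 8, 12, 1, 5]; 2 leaves entered; closest P11.

== RESULT ==
11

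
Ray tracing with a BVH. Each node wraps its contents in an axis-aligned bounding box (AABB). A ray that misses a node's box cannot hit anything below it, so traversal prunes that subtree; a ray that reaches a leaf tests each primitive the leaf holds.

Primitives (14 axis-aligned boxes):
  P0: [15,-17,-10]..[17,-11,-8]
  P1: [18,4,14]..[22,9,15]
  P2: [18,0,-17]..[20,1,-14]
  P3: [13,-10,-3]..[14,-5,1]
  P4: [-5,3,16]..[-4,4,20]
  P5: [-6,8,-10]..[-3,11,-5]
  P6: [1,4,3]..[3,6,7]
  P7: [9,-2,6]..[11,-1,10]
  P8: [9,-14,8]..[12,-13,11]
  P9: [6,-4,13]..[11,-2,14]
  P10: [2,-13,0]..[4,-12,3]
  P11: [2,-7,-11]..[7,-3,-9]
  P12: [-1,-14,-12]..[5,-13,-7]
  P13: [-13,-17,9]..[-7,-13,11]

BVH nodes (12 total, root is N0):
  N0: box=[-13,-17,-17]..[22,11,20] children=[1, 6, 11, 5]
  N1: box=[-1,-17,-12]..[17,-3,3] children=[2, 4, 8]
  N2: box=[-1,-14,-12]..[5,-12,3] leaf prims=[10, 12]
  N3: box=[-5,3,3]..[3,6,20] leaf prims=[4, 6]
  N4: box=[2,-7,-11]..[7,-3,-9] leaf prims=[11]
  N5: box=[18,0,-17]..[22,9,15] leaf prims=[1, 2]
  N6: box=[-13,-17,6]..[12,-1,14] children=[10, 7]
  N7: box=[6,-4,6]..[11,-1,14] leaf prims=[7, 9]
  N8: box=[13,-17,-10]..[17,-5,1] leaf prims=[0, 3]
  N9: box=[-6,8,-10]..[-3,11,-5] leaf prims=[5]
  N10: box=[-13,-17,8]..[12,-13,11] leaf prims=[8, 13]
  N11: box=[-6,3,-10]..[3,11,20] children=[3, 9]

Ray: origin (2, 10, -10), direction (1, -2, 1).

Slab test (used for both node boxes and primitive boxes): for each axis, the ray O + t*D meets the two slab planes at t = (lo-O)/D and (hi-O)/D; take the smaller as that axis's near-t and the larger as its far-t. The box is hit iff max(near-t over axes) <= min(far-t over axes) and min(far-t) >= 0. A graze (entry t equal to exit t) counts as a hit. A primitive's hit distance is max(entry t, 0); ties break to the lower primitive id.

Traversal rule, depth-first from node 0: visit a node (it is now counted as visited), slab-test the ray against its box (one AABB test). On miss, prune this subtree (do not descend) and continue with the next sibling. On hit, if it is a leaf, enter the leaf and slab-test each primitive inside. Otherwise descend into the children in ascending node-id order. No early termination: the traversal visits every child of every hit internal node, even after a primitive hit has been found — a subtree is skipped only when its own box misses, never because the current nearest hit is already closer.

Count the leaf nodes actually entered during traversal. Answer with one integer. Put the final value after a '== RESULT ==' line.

Trace the traversal:
N0 x:[-15,20] y:[-1/2,27/2] z:[-7,30] -> hit [-1/2,27/2], descend [1, 5, 6, 11]
  N1 x:[-3,15] y:[13/2,27/2] z:[-2,13] -> hit [13/2,13], descend [2, 4, 8]
    N2 x:[-3,3] y:[11,12] z:[-2,13] -> miss, prune
    N4 x:[0,5] y:[13/2,17/2] z:[-1,1] -> miss, prune
    N8 x:[11,15] y:[15/2,27/2] z:[0,11] -> hit [11,11] leaf, test {P0(miss), P3(miss)}
  N5 x:[16,20] y:[1/2,5] z:[-7,25] -> miss, prune
  N6 x:[-15,10] y:[11/2,27/2] z:[16,24] -> miss, prune
  N11 x:[-8,1] y:[-1/2,7/2] z:[0,30] -> hit [0,1], descend [3, 9]
    N3 x:[-7,1] y:[2,7/2] z:[13,30] -> miss, prune
    N9 x:[-8,-5] y:[-1/2,1] z:[0,5] -> miss, prune

order=[0, 1, 2, 4, 8, 5, 6, 11, 3, 9]  |boxes|=10  |leaves|=1  hit=miss

== RESULT ==
1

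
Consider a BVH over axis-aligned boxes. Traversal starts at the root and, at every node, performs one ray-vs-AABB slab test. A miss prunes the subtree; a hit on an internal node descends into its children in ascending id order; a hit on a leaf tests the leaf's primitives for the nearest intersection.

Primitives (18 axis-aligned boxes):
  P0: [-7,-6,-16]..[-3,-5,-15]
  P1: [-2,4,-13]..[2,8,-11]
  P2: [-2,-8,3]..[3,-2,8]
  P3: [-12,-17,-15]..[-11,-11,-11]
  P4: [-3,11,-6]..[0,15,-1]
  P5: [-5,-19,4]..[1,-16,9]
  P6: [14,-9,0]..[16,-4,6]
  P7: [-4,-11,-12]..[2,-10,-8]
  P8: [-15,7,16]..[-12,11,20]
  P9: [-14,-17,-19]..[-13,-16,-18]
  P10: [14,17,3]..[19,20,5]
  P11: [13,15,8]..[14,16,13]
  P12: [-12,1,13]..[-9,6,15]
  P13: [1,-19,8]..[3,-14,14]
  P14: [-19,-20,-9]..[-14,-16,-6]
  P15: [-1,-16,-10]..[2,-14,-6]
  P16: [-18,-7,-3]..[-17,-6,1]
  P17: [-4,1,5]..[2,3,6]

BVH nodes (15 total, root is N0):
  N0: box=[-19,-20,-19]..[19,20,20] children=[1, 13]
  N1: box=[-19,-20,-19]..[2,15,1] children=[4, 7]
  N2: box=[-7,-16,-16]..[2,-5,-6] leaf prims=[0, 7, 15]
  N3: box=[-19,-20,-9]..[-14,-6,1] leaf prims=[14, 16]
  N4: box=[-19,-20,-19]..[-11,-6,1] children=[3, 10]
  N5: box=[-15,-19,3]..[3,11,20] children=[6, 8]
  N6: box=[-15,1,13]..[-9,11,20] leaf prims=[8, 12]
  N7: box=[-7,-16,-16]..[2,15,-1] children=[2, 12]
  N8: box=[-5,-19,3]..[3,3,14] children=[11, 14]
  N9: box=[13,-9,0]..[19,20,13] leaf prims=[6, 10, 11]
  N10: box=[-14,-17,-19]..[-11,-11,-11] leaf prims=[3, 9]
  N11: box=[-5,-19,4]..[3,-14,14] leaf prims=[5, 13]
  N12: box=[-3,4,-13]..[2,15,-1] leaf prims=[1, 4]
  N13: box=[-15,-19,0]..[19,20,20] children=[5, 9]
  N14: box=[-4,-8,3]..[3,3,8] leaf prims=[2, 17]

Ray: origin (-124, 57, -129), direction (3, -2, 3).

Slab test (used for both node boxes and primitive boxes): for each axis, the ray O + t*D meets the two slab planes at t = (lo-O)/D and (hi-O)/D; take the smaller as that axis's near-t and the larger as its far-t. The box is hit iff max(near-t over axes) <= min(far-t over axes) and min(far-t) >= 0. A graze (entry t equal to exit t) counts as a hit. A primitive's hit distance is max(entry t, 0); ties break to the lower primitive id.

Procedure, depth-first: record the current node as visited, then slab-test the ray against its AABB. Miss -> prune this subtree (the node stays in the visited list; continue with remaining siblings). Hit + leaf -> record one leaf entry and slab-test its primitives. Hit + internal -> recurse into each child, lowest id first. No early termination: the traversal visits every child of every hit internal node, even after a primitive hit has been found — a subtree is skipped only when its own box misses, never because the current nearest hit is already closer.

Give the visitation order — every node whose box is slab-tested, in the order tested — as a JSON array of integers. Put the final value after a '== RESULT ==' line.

Trace the traversal:
N0 x:[35,143/3] y:[37/2,77/2] z:[110/3,149/3] -> hit [110/3,77/2], descend [1, 13]
  N1 x:[35,42] y:[21,77/2] z:[110/3,130/3] -> hit [110/3,77/2], descend [4, 7]
    N4 x:[35,113/3] y:[63/2,77/2] z:[110/3,130/3] -> hit [110/3,113/3], descend [3, 10]
      N3 x:[35,110/3] y:[63/2,77/2] z:[40,130/3] -> miss, prune
      N10 x:[110/3,113/3] y:[34,37] z:[110/3,118/3] -> hit [110/3,37] leaf, test {P3(miss), P9@t=110/3}
    N7 x:[39,42] y:[21,73/2] z:[113/3,128/3] -> miss, prune
  N13 x:[109/3,143/3] y:[37/2,38] z:[43,149/3] -> miss, prune

order=[0, 1, 4, 3, 10, 7, 13]  |boxes|=7  |leaves|=1  hit=P9

== RESULT ==
[0, 1, 4, 3, 10, 7, 13]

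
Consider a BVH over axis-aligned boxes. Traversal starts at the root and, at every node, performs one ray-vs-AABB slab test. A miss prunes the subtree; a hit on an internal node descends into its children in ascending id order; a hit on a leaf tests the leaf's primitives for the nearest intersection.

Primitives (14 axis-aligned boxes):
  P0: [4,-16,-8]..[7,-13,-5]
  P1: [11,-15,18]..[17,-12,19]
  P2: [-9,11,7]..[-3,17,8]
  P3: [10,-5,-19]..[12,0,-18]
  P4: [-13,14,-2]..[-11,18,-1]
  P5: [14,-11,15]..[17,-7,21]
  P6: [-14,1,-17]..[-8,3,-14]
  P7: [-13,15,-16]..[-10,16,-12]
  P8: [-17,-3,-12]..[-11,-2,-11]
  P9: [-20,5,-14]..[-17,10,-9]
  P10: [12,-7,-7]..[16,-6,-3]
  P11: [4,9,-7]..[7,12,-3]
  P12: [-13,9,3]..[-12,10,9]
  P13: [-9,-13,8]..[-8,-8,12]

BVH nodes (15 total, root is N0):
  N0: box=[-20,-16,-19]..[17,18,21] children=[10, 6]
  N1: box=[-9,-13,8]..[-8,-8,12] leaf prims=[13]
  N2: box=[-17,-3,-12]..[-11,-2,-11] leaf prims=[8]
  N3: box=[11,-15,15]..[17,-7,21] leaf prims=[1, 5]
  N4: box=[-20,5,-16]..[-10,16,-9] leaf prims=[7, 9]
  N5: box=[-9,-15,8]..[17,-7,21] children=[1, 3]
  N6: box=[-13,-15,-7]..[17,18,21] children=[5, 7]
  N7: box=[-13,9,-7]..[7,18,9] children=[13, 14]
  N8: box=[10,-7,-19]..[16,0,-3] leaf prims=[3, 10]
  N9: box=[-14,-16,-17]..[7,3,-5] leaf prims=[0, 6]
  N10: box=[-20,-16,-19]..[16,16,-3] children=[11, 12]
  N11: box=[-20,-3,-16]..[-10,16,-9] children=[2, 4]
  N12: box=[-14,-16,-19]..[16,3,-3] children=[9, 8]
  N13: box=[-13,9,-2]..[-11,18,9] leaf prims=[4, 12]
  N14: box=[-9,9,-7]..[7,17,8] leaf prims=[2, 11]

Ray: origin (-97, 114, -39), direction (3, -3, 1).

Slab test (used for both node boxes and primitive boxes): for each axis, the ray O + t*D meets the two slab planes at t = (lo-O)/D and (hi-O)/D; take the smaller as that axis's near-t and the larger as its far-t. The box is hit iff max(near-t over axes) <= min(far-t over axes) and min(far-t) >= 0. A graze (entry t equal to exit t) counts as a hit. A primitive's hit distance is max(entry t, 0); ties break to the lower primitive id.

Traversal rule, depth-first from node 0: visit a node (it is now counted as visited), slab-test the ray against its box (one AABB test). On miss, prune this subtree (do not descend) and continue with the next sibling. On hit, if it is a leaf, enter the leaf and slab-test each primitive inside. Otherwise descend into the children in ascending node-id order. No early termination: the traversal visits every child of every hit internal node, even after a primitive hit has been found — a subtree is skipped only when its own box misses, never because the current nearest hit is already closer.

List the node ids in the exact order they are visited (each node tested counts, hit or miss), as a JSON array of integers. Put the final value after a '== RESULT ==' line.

Trace the traversal:
N0 x:[77/3,38] y:[32,130/3] z:[20,60] -> hit [32,38], descend [6, 10]
  N6 x:[28,38] y:[32,43] z:[32,60] -> hit [32,38], descend [5, 7]
    N5 x:[88/3,38] y:[121/3,43] z:[47,60] -> miss, prune
    N7 x:[28,104/3] y:[32,35] z:[32,48] -> hit [32,104/3], descend [13, 14]
      N13 x:[28,86/3] y:[32,35] z:[37,48] -> miss, prune
      N14 x:[88/3,104/3] y:[97/3,35] z:[32,47] -> hit [97/3,104/3] leaf, test {P2(miss), P11@t=34}
  N10 x:[77/3,113/3] y:[98/3,130/3] z:[20,36] -> hit [98/3,36], descend [11, 12]
    N11 x:[77/3,29] y:[98/3,39] z:[23,30] -> miss, prune
    N12 x:[83/3,113/3] y:[37,130/3] z:[20,36] -> miss, prune

Visited [0, 6, 5, 7, 13, 14, 10, 11, 12]. Tests: 9 box, 1 leaf. Nearest: P11.

== RESULT ==
[0, 6, 5, 7, 13, 14, 10, 11, 12]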